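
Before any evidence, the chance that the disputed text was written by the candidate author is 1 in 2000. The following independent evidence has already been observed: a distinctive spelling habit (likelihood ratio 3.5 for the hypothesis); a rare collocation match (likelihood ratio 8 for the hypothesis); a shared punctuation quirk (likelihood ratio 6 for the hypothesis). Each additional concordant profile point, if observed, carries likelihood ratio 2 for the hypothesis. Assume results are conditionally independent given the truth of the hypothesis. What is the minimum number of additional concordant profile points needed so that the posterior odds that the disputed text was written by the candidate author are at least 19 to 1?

8

Prior odds = 0.0005/0.9995 = 1/1999.
Combined Bayes factor of the evidence already in hand = 3.5 × 8 × 6 = 168.
Odds after that evidence = (1/1999) × 168 = 168/1999.
Target odds = 19.
Need 2ⁿ ≥ 19 ÷ (168/1999) = 37981/168.
2⁷ = 128 falls short of 37981/168 but 2⁸ = 256 reaches it, so n = 8.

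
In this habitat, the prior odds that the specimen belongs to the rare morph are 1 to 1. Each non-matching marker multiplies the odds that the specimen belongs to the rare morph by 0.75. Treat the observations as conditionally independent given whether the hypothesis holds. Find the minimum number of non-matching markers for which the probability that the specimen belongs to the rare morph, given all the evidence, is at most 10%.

8

Prior odds = 1.
Likelihood ratio per non-matching marker = 0.75.
Target odds: 0.1 ÷ 0.9 = 1/9.
Need 1 × 0.75ⁿ ≤ 1/9, i.e. 0.75ⁿ ≤ 1/9.
0.75⁷ = 2187/16384 is still above 1/9 but 0.75⁸ = 6561/65536 is at or below it, so n = 8.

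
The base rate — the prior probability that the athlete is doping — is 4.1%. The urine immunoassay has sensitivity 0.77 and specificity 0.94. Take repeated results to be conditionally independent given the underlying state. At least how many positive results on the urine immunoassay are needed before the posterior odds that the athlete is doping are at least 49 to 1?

3

Prior odds = 0.041/0.959 = 41/959.
False-positive rate = 1 − 0.94 = 0.06; likelihood ratio of a positive = 0.77/0.06 = 77/6.
Target odds = 49.
Require (77/6)ⁿ ≥ 49 ÷ (41/959) = 46991/41.
(77/6)² = 5929/36 falls short of 46991/41 but (77/6)³ = 456533/216 reaches it, so n = 3.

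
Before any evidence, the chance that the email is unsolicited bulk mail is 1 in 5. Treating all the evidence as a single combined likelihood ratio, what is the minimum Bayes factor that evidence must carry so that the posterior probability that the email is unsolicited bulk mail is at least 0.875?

28

Prior odds = 0.2/0.8 = 0.25.
Target odds = 0.875/0.125 = 7.
Required Bayes factor = 7 ÷ 0.25 = 28.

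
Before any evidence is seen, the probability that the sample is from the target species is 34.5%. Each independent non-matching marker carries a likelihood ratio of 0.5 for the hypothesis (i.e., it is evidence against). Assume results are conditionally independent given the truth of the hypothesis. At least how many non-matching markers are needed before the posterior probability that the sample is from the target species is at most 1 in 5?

Prior odds = 0.345/0.655 = 69/131.
Likelihood ratio per non-matching marker = 0.5.
Target posterior odds = 0.2/0.8 = 0.25.
Require 0.5ⁿ ≤ 0.25 ÷ (69/131) = 131/276.
0.5¹ = 0.5 is still above 131/276 but 0.5² = 0.25 is at or below it, so n = 2.

2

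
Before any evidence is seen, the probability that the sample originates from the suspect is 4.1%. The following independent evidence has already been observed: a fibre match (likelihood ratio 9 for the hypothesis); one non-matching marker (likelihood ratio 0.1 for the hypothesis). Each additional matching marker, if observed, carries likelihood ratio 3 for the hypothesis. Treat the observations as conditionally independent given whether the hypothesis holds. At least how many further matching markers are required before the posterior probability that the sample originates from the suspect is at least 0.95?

6

Prior odds = 0.041/0.959 = 41/959.
Combined Bayes factor of the evidence already in hand = 9 × 0.1 = 0.9.
Odds after that evidence = (41/959) × 0.9 = 369/9590.
Target odds = 0.95/0.05 = 19.
Need 3ⁿ ≥ 19 ÷ (369/9590) = 182210/369.
3⁵ = 243 falls short of 182210/369 but 3⁶ = 729 reaches it, so n = 6.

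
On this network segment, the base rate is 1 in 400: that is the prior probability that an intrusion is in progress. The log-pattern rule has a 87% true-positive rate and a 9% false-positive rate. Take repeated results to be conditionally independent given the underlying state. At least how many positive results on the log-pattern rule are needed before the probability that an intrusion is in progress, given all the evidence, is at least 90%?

4

Prior odds: 0.0025 ÷ 0.9975 = 1/399.
Likelihood ratio of a positive result = 0.87/0.09 = 29/3.
Target posterior odds = 0.9/0.1 = 9.
Need (1/399) × (29/3)ⁿ ≥ 9, i.e. (29/3)ⁿ ≥ 3591.
(29/3)³ = 24389/27 falls short of 3591 but (29/3)⁴ = 707281/81 reaches it, so n = 4.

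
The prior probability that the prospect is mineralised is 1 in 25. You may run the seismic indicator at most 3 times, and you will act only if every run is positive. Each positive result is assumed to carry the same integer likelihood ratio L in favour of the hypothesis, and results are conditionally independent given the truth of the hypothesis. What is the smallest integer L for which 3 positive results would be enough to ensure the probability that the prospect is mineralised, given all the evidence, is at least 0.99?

Prior odds = 0.04/0.96 = 1/24.
Target odds = 0.99/0.01 = 99.
Need L³ ≥ 99 ÷ (1/24) = 2376.
13³ = 2197 < 2376 ≤ 2744 = 14³, so L = 14.

14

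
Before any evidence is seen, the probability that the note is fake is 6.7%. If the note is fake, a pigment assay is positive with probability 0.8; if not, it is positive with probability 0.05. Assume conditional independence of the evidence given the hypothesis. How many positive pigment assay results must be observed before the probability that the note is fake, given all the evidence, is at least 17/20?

Prior odds: 0.067 ÷ 0.933 = 67/933.
Likelihood ratio of a positive = 0.8/0.05 = 16.
Target odds: 0.85 ÷ 0.15 = 17/3.
Need (67/933) × 16ⁿ ≥ 17/3, i.e. 16ⁿ ≥ 5287/67.
16¹ = 16 falls short of 5287/67 but 16² = 256 reaches it, so n = 2.

2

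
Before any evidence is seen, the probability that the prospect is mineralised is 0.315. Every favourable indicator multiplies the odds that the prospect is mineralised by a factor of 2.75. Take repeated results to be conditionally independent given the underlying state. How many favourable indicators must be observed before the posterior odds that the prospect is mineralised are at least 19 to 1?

4

Prior odds = 0.315/0.685 = 63/137.
Likelihood ratio per favourable indicator = 2.75.
Target odds = 19.
Need (63/137) × 2.75ⁿ ≥ 19, i.e. 2.75ⁿ ≥ 2603/63.
2.75³ = 20.796875 falls short of 2603/63 but 2.75⁴ = 57.19140625 reaches it, so n = 4.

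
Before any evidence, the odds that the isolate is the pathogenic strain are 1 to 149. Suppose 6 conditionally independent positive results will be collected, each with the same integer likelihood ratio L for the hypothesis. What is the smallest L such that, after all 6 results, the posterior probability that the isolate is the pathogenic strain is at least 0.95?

Prior odds = 1/149.
Target odds = 0.95/0.05 = 19.
Need L⁶ ≥ 19 ÷ (1/149) = 2831.
3⁶ = 729 < 2831 ≤ 4096 = 4⁶, so L = 4.

4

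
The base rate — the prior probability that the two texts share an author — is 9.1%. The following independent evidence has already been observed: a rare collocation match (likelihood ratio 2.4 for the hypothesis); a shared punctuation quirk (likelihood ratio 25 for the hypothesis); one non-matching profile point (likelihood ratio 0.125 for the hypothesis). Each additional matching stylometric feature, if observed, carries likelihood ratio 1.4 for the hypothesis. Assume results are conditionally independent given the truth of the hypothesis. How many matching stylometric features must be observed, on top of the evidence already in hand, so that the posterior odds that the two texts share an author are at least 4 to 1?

Prior odds = 0.091/0.909 = 91/909.
Combined Bayes factor of the evidence already in hand = 2.4 × 25 × 0.125 = 7.5.
Odds after that evidence = (91/909) × 7.5 = 455/606.
Target odds = 4.
Need 1.4ⁿ ≥ 4 ÷ (455/606) = 2424/455.
1.4⁴ = 3.8416 falls short of 2424/455 but 1.4⁵ = 5.37824 reaches it, so n = 5.

5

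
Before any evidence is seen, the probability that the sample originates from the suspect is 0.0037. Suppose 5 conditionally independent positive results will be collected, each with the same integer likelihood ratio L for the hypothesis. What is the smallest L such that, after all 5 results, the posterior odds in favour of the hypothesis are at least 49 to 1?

Prior odds = 0.0037/0.9963 = 37/9963.
Target odds = 49.
Need L⁵ ≥ 49 ÷ (37/9963) = 488187/37.
6⁵ = 7776 < 488187/37 ≤ 16807 = 7⁵, so L = 7.

7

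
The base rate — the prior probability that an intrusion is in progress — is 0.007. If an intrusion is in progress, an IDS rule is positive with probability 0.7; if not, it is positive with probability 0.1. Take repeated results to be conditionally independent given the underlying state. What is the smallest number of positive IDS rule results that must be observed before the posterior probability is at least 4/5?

Prior odds = 0.007/0.993 = 7/993.
Likelihood ratio of a positive = 0.7/0.1 = 7.
Target odds: 0.8 ÷ 0.2 = 4.
Need (7/993) × 7ⁿ ≥ 4, i.e. 7ⁿ ≥ 3972/7.
7³ = 343 falls short of 3972/7 but 7⁴ = 2401 reaches it, so n = 4.

4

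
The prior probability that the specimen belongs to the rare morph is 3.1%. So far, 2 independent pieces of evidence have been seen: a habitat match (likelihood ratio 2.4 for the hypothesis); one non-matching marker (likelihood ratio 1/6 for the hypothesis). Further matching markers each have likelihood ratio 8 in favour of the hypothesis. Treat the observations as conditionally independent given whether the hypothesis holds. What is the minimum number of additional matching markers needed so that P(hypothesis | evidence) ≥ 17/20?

Prior odds = 0.031/0.969 = 31/969.
Combined Bayes factor of the evidence already in hand = 2.4 × (1/6) = 0.4.
Odds after that evidence = (31/969) × 0.4 = 62/4845.
Target odds = 0.85/0.15 = 17/3.
Need 8ⁿ ≥ 17/3 ÷ (62/4845) = 27455/62.
8² = 64 falls short of 27455/62 but 8³ = 512 reaches it, so n = 3.

3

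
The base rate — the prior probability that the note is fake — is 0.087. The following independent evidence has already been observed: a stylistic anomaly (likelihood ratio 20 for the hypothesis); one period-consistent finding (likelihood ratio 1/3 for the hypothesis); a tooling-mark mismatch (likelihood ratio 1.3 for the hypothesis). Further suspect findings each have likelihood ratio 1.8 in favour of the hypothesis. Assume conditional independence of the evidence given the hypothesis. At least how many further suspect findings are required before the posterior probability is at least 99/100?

9

Prior odds = 0.087/0.913 = 87/913.
Combined Bayes factor of the evidence already in hand = 20 × (1/3) × 1.3 = 26/3.
Odds after that evidence = (87/913) × 26/3 = 754/913.
Target odds = 0.99/0.01 = 99.
Need 1.8ⁿ ≥ 99 ÷ (754/913) = 90387/754.
1.8⁸ = 43046721/390625 falls short of 90387/754 but 1.8⁹ = 387420489/1953125 reaches it, so n = 9.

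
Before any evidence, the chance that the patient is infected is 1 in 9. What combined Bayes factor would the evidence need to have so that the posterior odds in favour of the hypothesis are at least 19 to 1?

152

Prior odds = (1/9)/(8/9) = 0.125.
Target odds = 19.
Required Bayes factor = 19 ÷ 0.125 = 152.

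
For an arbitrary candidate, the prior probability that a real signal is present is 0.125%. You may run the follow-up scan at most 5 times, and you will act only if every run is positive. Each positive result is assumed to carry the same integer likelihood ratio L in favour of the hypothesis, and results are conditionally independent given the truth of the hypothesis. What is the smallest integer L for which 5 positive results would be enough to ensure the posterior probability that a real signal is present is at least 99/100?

Prior odds = 0.00125/0.99875 = 1/799.
Target odds = 0.99/0.01 = 99.
Need L⁵ ≥ 99 ÷ (1/799) = 79101.
9⁵ = 59049 < 79101 ≤ 100000 = 10⁵, so L = 10.

10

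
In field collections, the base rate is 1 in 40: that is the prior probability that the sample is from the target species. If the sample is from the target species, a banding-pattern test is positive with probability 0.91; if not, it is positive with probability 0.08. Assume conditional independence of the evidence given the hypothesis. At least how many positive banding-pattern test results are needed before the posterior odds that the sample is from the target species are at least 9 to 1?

3

Prior odds: 0.025 ÷ 0.975 = 1/39.
Likelihood ratio of a positive = 0.91/0.08 = 11.375.
Target odds = 9.
Require 11.375ⁿ ≥ 9 ÷ (1/39) = 351.
11.375² = 129.390625 falls short of 351 but 11.375³ = 753571/512 reaches it, so n = 3.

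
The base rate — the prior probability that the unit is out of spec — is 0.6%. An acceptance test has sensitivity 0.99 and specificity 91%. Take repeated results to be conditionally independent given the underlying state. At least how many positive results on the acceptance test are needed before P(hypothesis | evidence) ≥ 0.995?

Prior odds = 0.006/0.994 = 3/497.
False-positive rate = 1 − 0.91 = 0.09; likelihood ratio of a positive = 0.99/0.09 = 11.
Target posterior odds = 0.995/0.005 = 199.
Need (3/497) × 11ⁿ ≥ 199, i.e. 11ⁿ ≥ 98903/3.
11⁴ = 14641 falls short of 98903/3 but 11⁵ = 161051 reaches it, so n = 5.

5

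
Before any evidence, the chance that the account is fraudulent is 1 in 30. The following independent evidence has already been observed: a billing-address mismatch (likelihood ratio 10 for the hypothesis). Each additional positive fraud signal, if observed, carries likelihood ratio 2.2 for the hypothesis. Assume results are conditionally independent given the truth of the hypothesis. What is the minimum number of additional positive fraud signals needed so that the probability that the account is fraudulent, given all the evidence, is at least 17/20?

4

Prior odds = (1/30)/(29/30) = 1/29.
Bayes factor of the evidence already in hand = 10.
Odds after that evidence = (1/29) × 10 = 10/29.
Target odds = 0.85/0.15 = 17/3.
Need 2.2ⁿ ≥ 17/3 ÷ (10/29) = 493/30.
2.2³ = 10.648 falls short of 493/30 but 2.2⁴ = 23.4256 reaches it, so n = 4.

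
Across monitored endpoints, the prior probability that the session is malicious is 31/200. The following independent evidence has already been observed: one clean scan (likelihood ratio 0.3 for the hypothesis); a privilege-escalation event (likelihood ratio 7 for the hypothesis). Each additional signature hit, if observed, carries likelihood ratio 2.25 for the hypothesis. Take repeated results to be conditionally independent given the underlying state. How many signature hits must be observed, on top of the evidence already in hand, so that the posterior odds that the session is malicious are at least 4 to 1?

3

Prior odds = 0.155/0.845 = 31/169.
Combined Bayes factor of the evidence already in hand = 0.3 × 7 = 2.1.
Odds after that evidence = (31/169) × 2.1 = 651/1690.
Target odds = 4.
Need 2.25ⁿ ≥ 4 ÷ (651/1690) = 6760/651.
2.25² = 5.0625 falls short of 6760/651 but 2.25³ = 11.390625 reaches it, so n = 3.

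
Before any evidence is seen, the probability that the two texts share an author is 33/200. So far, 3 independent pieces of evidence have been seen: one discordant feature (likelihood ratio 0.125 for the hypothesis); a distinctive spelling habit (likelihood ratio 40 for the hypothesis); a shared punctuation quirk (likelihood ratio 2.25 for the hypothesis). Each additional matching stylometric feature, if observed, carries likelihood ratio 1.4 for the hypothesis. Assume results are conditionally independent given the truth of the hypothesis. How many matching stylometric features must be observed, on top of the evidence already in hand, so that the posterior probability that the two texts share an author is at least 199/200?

Prior odds = 0.165/0.835 = 33/167.
Combined Bayes factor of the evidence already in hand = 0.125 × 40 × 2.25 = 11.25.
Odds after that evidence = (33/167) × 11.25 = 1485/668.
Target odds = 0.995/0.005 = 199.
Need 1.4ⁿ ≥ 199 ÷ (1485/668) = 132932/1485.
1.4¹³ ≈79.3715 falls short of 132932/1485 but 1.4¹⁴ ≈111.12 reaches it, so n = 14.

14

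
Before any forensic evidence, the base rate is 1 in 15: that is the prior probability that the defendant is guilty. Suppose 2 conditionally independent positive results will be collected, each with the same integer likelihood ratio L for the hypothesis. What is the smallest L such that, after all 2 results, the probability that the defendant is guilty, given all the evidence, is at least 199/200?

Prior odds = (1/15)/(14/15) = 1/14.
Target odds = 0.995/0.005 = 199.
Need L² ≥ 199 ÷ (1/14) = 2786.
52² = 2704 < 2786 ≤ 2809 = 53², so L = 53.

53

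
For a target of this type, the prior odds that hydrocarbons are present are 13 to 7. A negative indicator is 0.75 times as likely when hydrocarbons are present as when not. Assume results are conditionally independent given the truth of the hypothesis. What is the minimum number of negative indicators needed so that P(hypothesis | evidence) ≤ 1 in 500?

24

Prior odds = 13/7.
Likelihood ratio per negative indicator = 0.75.
Target odds: 0.002 ÷ 0.998 = 1/499.
Need (13/7) × 0.75ⁿ ≤ 1/499, i.e. 0.75ⁿ ≤ 7/6487.
0.75²³ ≈0.00133786 is still above 7/6487 but 0.75²⁴ ≈0.00100339 is at or below it, so n = 24.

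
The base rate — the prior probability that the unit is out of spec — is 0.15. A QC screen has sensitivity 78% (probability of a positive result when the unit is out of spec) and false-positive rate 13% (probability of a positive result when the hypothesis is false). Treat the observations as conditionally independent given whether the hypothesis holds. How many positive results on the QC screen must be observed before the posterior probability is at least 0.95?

3

Prior odds = 0.15/0.85 = 3/17.
Likelihood ratio of a positive result = 0.78/0.13 = 6.
Target posterior odds = 0.95/0.05 = 19.
Need (3/17) × 6ⁿ ≥ 19, i.e. 6ⁿ ≥ 323/3.
6² = 36 falls short of 323/3 but 6³ = 216 reaches it, so n = 3.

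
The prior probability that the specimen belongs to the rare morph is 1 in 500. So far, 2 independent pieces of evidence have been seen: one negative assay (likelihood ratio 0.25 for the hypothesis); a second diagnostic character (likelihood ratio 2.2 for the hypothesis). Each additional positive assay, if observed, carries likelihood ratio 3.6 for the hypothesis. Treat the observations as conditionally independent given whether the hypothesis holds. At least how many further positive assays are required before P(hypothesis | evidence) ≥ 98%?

Prior odds = 0.002/0.998 = 1/499.
Combined Bayes factor of the evidence already in hand = 0.25 × 2.2 = 0.55.
Odds after that evidence = (1/499) × 0.55 = 11/9980.
Target odds = 0.98/0.02 = 49.
Need 3.6ⁿ ≥ 49 ÷ (11/9980) = 489020/11.
3.6⁸ ≈28211.1 falls short of 489020/11 but 3.6⁹ ≈101560 reaches it, so n = 9.

9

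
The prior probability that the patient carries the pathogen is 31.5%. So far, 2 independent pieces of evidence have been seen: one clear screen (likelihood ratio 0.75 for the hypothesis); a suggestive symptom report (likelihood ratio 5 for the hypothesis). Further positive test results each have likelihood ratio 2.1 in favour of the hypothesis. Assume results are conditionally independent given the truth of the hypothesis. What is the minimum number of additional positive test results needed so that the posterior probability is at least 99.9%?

Prior odds = 0.315/0.685 = 63/137.
Combined Bayes factor of the evidence already in hand = 0.75 × 5 = 3.75.
Odds after that evidence = (63/137) × 3.75 = 945/548.
Target odds = 0.999/0.001 = 999.
Need 2.1ⁿ ≥ 999 ÷ (945/548) = 20276/35.
2.1⁸ ≈378.229 falls short of 20276/35 but 2.1⁹ ≈794.28 reaches it, so n = 9.

9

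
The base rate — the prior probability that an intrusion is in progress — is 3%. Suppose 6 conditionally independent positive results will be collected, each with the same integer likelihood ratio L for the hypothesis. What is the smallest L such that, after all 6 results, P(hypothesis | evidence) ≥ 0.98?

4

Prior odds = 0.03/0.97 = 3/97.
Target odds = 0.98/0.02 = 49.
Need L⁶ ≥ 49 ÷ (3/97) = 4753/3.
3⁶ = 729 < 4753/3 ≤ 4096 = 4⁶, so L = 4.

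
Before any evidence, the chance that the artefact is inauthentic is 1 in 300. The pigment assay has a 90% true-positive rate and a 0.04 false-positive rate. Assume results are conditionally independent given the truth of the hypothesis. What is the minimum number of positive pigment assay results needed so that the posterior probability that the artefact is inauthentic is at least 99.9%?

Prior odds = (1/300)/(299/300) = 1/299.
Likelihood ratio of a positive result = 0.9/0.04 = 22.5.
Target posterior odds = 0.999/0.001 = 999.
Require 22.5ⁿ ≥ 999 ÷ (1/299) = 298701.
22.5⁴ = 256289.0625 falls short of 298701 but 22.5⁵ = 184528125/32 reaches it, so n = 5.

5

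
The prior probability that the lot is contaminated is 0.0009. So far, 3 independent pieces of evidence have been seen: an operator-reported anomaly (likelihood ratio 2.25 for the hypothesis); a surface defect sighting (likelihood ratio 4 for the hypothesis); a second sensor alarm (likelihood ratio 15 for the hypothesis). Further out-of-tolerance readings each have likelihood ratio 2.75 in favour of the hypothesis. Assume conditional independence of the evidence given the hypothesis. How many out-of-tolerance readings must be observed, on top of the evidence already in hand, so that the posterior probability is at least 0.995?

8

Prior odds = 0.0009/0.9991 = 9/9991.
Combined Bayes factor of the evidence already in hand = 2.25 × 4 × 15 = 135.
Odds after that evidence = (9/9991) × 135 = 1215/9991.
Target odds = 0.995/0.005 = 199.
Need 2.75ⁿ ≥ 199 ÷ (1215/9991) = 1988209/1215.
2.75⁷ = 19487171/16384 falls short of 1988209/1215 but 2.75⁸ = 214358881/65536 reaches it, so n = 8.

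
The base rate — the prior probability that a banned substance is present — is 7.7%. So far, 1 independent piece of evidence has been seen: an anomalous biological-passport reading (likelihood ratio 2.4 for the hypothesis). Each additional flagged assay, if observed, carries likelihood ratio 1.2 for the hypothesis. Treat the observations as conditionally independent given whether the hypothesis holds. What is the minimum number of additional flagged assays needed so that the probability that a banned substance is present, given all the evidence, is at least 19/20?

Prior odds = 0.077/0.923 = 77/923.
Bayes factor of the evidence already in hand = 2.4.
Odds after that evidence = (77/923) × 2.4 = 924/4615.
Target odds = 0.95/0.05 = 19.
Need 1.2ⁿ ≥ 19 ÷ (924/4615) = 87685/924.
1.2²⁴ ≈79.4968 falls short of 87685/924 but 1.2²⁵ ≈95.3962 reaches it, so n = 25.

25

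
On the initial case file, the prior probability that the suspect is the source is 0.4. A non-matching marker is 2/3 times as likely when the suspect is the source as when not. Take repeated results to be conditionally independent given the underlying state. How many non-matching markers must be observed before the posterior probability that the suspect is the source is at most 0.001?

17

Prior odds: 0.4 ÷ 0.6 = 2/3.
Likelihood ratio per non-matching marker = 2/3.
Target posterior odds = 0.001/0.999 = 1/999.
Need (2/3) × (2/3)ⁿ ≤ 1/999, i.e. (2/3)ⁿ ≤ 1/666.
(2/3)¹⁶ = 65536/43046721 is still above 1/666 but (2/3)¹⁷ = 131072/129140163 is at or below it, so n = 17.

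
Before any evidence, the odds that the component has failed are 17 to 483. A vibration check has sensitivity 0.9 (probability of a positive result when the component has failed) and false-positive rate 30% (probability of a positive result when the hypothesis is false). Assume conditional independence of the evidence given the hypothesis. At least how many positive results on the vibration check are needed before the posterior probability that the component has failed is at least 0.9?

Prior odds = 17/483.
Likelihood ratio of a positive result = 0.9/0.3 = 3.
Target posterior odds = 0.9/0.1 = 9.
Require 3ⁿ ≥ 9 ÷ (17/483) = 4347/17.
3⁵ = 243 falls short of 4347/17 but 3⁶ = 729 reaches it, so n = 6.

6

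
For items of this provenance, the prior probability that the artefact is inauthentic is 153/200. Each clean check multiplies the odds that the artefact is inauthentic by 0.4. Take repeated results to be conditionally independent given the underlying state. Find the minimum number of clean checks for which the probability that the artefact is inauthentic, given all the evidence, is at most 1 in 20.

Prior odds: 0.765 ÷ 0.235 = 153/47.
Likelihood ratio per clean check = 0.4.
Target posterior odds = 0.05/0.95 = 1/19.
Need (153/47) × 0.4ⁿ ≤ 1/19, i.e. 0.4ⁿ ≤ 47/2907.
0.4⁴ = 0.0256 is still above 47/2907 but 0.4⁵ = 0.01024 is at or below it, so n = 5.

5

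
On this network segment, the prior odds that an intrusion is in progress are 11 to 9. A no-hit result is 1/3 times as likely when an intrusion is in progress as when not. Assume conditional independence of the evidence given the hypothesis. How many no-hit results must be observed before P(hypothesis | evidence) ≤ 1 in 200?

6

Prior odds = 11/9.
Likelihood ratio per no-hit result = 1/3.
Target posterior odds = 0.005/0.995 = 1/199.
Require (1/3)ⁿ ≤ 1/199 ÷ (11/9) = 9/2189.
(1/3)⁵ = 1/243 is still above 9/2189 but (1/3)⁶ = 1/729 is at or below it, so n = 6.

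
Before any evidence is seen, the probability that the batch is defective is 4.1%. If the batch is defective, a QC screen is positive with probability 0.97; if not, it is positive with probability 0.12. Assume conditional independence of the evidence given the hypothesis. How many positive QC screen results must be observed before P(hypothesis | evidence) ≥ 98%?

Prior odds = 0.041/0.959 = 41/959.
Likelihood ratio of a positive = 0.97/0.12 = 97/12.
Target odds: 0.98 ÷ 0.02 = 49.
Require (97/12)ⁿ ≥ 49 ÷ (41/959) = 46991/41.
(97/12)³ = 912673/1728 falls short of 46991/41 but (97/12)⁴ = 88529281/20736 reaches it, so n = 4.

4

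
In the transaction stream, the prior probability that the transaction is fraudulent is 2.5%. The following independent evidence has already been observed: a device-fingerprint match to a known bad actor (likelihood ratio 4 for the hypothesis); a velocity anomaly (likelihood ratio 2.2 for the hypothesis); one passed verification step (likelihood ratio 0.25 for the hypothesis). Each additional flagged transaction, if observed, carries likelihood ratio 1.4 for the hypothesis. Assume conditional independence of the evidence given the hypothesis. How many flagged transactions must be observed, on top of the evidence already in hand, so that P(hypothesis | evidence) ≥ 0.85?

Prior odds = 0.025/0.975 = 1/39.
Combined Bayes factor of the evidence already in hand = 4 × 2.2 × 0.25 = 2.2.
Odds after that evidence = (1/39) × 2.2 = 11/195.
Target odds = 0.85/0.15 = 17/3.
Need 1.4ⁿ ≥ 17/3 ÷ (11/195) = 1105/11.
1.4¹³ ≈79.3715 falls short of 1105/11 but 1.4¹⁴ ≈111.12 reaches it, so n = 14.

14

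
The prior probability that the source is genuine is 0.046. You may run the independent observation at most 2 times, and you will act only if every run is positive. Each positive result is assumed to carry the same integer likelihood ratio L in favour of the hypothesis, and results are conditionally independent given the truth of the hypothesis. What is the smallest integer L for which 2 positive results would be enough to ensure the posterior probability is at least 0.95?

Prior odds = 0.046/0.954 = 23/477.
Target odds = 0.95/0.05 = 19.
Need L² ≥ 19 ÷ (23/477) = 9063/23.
19² = 361 < 9063/23 ≤ 400 = 20², so L = 20.

20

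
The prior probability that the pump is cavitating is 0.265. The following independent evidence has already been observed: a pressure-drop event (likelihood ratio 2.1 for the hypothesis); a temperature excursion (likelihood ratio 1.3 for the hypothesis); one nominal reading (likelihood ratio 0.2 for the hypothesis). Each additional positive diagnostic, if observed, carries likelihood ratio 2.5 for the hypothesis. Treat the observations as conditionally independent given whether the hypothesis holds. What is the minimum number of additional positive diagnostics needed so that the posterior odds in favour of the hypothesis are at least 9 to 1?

Prior odds = 0.265/0.735 = 53/147.
Combined Bayes factor of the evidence already in hand = 2.1 × 1.3 × 0.2 = 0.546.
Odds after that evidence = (53/147) × 0.546 = 689/3500.
Target odds = 9.
Need 2.5ⁿ ≥ 9 ÷ (689/3500) = 31500/689.
2.5⁴ = 39.0625 falls short of 31500/689 but 2.5⁵ = 97.65625 reaches it, so n = 5.

5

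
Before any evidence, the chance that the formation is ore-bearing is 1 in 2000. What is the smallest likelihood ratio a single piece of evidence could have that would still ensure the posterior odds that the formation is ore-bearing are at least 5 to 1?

9995

Prior odds = 0.0005/0.9995 = 1/1999.
Target odds = 5.
Required Bayes factor = 5 ÷ (1/1999) = 9995.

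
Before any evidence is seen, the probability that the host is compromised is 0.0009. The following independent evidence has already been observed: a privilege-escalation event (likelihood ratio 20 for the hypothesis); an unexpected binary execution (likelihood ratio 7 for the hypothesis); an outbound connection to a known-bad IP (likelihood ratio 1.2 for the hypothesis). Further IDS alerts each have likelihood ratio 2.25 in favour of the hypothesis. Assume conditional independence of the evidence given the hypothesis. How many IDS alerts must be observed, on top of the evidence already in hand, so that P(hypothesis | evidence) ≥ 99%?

8

Prior odds = 0.0009/0.9991 = 9/9991.
Combined Bayes factor of the evidence already in hand = 20 × 7 × 1.2 = 168.
Odds after that evidence = (9/9991) × 168 = 1512/9991.
Target odds = 0.99/0.01 = 99.
Need 2.25ⁿ ≥ 99 ÷ (1512/9991) = 109901/168.
2.25⁷ = 4782969/16384 falls short of 109901/168 but 2.25⁸ = 43046721/65536 reaches it, so n = 8.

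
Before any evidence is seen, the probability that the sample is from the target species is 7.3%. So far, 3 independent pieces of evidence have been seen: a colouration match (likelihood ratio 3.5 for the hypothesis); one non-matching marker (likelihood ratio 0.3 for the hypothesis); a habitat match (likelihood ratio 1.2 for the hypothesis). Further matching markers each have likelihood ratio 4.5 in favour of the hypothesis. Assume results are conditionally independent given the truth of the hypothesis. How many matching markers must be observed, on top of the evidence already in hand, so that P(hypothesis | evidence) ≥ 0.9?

Prior odds = 0.073/0.927 = 73/927.
Combined Bayes factor of the evidence already in hand = 3.5 × 0.3 × 1.2 = 1.26.
Odds after that evidence = (73/927) × 1.26 = 511/5150.
Target odds = 0.9/0.1 = 9.
Need 4.5ⁿ ≥ 9 ÷ (511/5150) = 46350/511.
4.5² = 20.25 falls short of 46350/511 but 4.5³ = 91.125 reaches it, so n = 3.

3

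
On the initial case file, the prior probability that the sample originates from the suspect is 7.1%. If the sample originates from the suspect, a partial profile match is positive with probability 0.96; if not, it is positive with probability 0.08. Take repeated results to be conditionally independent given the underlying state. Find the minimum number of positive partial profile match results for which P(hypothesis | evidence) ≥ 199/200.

4

Prior odds: 0.071 ÷ 0.929 = 71/929.
Likelihood ratio of a positive = 0.96/0.08 = 12.
Target posterior odds = 0.995/0.005 = 199.
Require 12ⁿ ≥ 199 ÷ (71/929) = 184871/71.
12³ = 1728 falls short of 184871/71 but 12⁴ = 20736 reaches it, so n = 4.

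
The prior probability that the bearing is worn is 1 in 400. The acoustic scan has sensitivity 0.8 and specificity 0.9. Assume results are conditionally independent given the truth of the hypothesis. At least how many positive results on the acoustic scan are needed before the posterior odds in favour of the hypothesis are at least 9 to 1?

Prior odds: 0.0025 ÷ 0.9975 = 1/399.
False-positive rate = 1 − 0.9 = 0.1; likelihood ratio of a positive = 0.8/0.1 = 8.
Target odds = 9.
Require 8ⁿ ≥ 9 ÷ (1/399) = 3591.
8³ = 512 falls short of 3591 but 8⁴ = 4096 reaches it, so n = 4.

4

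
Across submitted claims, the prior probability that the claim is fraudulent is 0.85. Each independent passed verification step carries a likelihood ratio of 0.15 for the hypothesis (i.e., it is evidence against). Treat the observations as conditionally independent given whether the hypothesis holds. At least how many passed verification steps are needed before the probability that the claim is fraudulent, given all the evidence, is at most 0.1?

3

Prior odds: 0.85 ÷ 0.15 = 17/3.
Likelihood ratio per passed verification step = 0.15.
Target odds: 0.1 ÷ 0.9 = 1/9.
Need (17/3) × 0.15ⁿ ≤ 1/9, i.e. 0.15ⁿ ≤ 1/51.
0.15² = 0.0225 is still above 1/51 but 0.15³ = 0.003375 is at or below it, so n = 3.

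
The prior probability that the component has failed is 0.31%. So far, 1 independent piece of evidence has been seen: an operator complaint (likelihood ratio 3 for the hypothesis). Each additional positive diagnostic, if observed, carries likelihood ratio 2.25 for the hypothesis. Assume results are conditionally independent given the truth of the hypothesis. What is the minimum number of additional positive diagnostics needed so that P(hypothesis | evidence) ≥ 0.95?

Prior odds = 0.0031/0.9969 = 31/9969.
Bayes factor of the evidence already in hand = 3.
Odds after that evidence = (31/9969) × 3 = 31/3323.
Target odds = 0.95/0.05 = 19.
Need 2.25ⁿ ≥ 19 ÷ (31/3323) = 63137/31.
2.25⁹ = 387420489/262144 falls short of 63137/31 but 2.25¹⁰ ≈3325.26 reaches it, so n = 10.

10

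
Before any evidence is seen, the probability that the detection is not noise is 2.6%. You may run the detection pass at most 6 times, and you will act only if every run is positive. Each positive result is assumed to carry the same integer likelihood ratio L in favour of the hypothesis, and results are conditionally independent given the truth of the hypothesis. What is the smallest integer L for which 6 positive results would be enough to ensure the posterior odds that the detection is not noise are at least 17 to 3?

3

Prior odds = 0.026/0.974 = 13/487.
Target odds = 17/3.
Need L⁶ ≥ 17/3 ÷ (13/487) = 8279/39.
2⁶ = 64 < 8279/39 ≤ 729 = 3⁶, so L = 3.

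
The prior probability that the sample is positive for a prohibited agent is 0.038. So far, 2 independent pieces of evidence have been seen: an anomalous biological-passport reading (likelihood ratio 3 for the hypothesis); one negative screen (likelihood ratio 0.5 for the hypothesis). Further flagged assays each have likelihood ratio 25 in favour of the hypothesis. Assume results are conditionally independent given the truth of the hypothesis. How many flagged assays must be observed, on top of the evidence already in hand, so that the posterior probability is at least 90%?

2

Prior odds = 0.038/0.962 = 19/481.
Combined Bayes factor of the evidence already in hand = 3 × 0.5 = 1.5.
Odds after that evidence = (19/481) × 1.5 = 57/962.
Target odds = 0.9/0.1 = 9.
Need 25ⁿ ≥ 9 ÷ (57/962) = 2886/19.
25¹ = 25 falls short of 2886/19 but 25² = 625 reaches it, so n = 2.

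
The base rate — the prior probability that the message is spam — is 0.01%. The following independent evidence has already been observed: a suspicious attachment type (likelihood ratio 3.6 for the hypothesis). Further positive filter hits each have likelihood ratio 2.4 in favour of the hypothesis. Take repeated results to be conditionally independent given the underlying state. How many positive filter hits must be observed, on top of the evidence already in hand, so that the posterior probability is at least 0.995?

16

Prior odds = 0.0001/0.9999 = 1/9999.
Bayes factor of the evidence already in hand = 3.6.
Odds after that evidence = (1/9999) × 3.6 = 2/5555.
Target odds = 0.995/0.005 = 199.
Need 2.4ⁿ ≥ 199 ÷ (2/5555) = 552722.5.
2.4¹⁵ ≈504857 falls short of 552722.5 but 2.4¹⁶ ≈1.21166e+06 reaches it, so n = 16.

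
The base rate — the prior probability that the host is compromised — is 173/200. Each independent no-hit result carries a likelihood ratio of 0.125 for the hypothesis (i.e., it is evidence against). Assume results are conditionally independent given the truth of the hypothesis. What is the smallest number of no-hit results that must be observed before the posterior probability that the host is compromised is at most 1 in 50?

3

Prior odds: 0.865 ÷ 0.135 = 173/27.
Likelihood ratio per no-hit result = 0.125.
Target odds: 0.02 ÷ 0.98 = 1/49.
Require 0.125ⁿ ≤ 1/49 ÷ (173/27) = 27/8477.
0.125² = 0.015625 is still above 27/8477 but 0.125³ = 0.001953125 is at or below it, so n = 3.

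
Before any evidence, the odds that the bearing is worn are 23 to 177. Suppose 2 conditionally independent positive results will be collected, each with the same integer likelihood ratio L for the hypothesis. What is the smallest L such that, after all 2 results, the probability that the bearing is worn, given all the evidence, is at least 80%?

Prior odds = 23/177.
Target odds = 0.8/0.2 = 4.
Need L² ≥ 4 ÷ (23/177) = 708/23.
5² = 25 < 708/23 ≤ 36 = 6², so L = 6.

6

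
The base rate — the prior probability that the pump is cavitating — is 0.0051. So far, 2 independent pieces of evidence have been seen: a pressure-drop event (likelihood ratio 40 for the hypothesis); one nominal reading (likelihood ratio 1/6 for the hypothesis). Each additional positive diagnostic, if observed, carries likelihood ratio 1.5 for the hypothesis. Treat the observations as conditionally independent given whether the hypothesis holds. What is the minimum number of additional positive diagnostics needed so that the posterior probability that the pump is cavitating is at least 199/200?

Prior odds = 0.0051/0.9949 = 51/9949.
Combined Bayes factor of the evidence already in hand = 40 × (1/6) = 20/3.
Odds after that evidence = (51/9949) × 20/3 = 340/9949.
Target odds = 0.995/0.005 = 199.
Need 1.5ⁿ ≥ 199 ÷ (340/9949) = 1979851/340.
1.5²¹ ≈4987.89 falls short of 1979851/340 but 1.5²² ≈7481.83 reaches it, so n = 22.

22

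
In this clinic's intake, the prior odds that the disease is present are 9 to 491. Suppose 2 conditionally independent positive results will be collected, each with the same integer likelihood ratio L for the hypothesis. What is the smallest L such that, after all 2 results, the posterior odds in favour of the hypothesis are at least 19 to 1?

33

Prior odds = 9/491.
Target odds = 19.
Need L² ≥ 19 ÷ (9/491) = 9329/9.
32² = 1024 < 9329/9 ≤ 1089 = 33², so L = 33.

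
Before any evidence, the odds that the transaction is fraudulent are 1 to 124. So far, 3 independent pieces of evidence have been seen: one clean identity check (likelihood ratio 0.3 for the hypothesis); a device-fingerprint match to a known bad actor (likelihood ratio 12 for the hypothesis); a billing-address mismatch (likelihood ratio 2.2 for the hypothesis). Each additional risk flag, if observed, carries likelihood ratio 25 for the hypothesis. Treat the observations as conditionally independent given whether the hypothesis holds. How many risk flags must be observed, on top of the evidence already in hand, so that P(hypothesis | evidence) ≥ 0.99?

Prior odds = 1/124.
Combined Bayes factor of the evidence already in hand = 0.3 × 12 × 2.2 = 7.92.
Odds after that evidence = (1/124) × 7.92 = 99/1550.
Target odds = 0.99/0.01 = 99.
Need 25ⁿ ≥ 99 ÷ (99/1550) = 1550.
25² = 625 falls short of 1550 but 25³ = 15625 reaches it, so n = 3.

3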